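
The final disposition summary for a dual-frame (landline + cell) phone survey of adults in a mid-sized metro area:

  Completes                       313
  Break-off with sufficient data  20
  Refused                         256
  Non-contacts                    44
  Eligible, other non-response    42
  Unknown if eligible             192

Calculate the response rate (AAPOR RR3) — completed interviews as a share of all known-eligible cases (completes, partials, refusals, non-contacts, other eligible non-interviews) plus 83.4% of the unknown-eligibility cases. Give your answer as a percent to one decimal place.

Num: 313
Eligible (known): 313 + 20 + 256 + 44 + 42 = 675
Estimated eligible among unknowns: 0.8340 × 192 = 160.13
Base: 675 + 160.13 = 835.13
RR3 = 313 / 835.13 = 0.3748

37.5%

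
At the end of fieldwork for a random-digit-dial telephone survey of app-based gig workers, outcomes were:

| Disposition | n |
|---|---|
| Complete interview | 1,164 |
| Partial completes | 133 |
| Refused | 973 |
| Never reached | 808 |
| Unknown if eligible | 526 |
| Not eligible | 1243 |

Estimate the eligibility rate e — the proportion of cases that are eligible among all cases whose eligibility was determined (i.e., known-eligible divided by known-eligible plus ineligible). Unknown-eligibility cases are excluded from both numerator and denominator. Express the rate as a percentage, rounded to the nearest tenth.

Eligible (known): 1164 + 133 + 973 + 808 = 3078
e = 3078 / (3078 + 1243) = 3078 / 4321 = 0.7123

71.2%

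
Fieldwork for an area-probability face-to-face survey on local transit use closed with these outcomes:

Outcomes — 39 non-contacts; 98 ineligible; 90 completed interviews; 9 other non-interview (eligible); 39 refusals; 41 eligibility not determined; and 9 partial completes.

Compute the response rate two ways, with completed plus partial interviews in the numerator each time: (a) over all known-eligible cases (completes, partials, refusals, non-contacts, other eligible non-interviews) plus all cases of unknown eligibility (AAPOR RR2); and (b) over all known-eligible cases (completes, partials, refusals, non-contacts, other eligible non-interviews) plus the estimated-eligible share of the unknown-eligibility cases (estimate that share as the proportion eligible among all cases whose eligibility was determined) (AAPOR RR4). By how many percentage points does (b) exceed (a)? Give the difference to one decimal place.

Numerator: 90 + 9 = 99
Denom: 90 + 9 + 39 + 39 + 9 + 41 = 227
RR2 = 99 / 227 = 0.4361
Eligible (known): 90 + 9 + 39 + 39 + 9 = 186
e = 186 / (186 + 98) = 186 / 284 = 0.6549
e × U: 0.6549 × 41 = 26.85
Denom: 186 + 26.85 = 212.85
RR4 = 99 / 212.85 = 0.4651
Difference = 46.51 − 43.61 = 2.90 percentage points

2.9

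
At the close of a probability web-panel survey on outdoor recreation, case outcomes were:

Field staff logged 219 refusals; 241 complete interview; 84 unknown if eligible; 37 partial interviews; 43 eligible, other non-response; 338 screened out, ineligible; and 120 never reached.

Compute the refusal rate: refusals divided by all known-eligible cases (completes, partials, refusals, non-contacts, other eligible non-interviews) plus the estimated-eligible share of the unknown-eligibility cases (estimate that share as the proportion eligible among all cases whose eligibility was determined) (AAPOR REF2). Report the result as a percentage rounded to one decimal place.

Top → 219
Eligible (known) → 241 + 37 + 219 + 120 + 43 = 660
e = 660 / (660 + 338) = 660 / 998 = 0.6613
Eligible share of unknowns → 0.6613 × 84 = 55.55
Denom → 660 + 55.55 = 715.55
REF2 = 219 / 715.55 = 0.3061

30.6%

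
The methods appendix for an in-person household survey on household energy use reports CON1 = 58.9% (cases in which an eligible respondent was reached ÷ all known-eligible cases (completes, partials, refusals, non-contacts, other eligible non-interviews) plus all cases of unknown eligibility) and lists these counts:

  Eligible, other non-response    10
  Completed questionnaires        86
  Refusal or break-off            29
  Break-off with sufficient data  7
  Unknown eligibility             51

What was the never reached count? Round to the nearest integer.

Numerator = 86 + 7 + 29 + 10 = 132
CON1 = 132 / D = 0.589
D = 132 / 0.589 = 224.1
Other denominator terms total 183
never reached = 224.1 − 183 ≈ 41

41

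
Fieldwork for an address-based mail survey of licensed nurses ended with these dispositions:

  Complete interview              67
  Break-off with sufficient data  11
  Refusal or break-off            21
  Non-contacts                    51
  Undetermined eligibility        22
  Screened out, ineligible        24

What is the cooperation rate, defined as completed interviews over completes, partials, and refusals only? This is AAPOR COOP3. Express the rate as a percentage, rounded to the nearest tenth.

Numerator = 67
Base = 67 + 11 + 21 = 99
COOP3 = 67 / 99 = 0.6768

67.7%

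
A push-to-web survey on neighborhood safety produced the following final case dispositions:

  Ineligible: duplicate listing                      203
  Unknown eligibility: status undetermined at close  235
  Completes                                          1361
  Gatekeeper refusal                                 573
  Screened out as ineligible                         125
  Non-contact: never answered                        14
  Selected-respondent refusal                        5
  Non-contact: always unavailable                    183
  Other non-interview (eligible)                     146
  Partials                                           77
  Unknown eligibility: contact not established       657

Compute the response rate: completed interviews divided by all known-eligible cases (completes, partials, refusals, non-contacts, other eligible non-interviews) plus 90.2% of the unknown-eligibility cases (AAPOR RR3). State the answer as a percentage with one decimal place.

Declined to participate = 573 + 5 = 578
No contact after all attempts = 14 + 183 = 197
Eligibility not determined = 657 + 235 = 892
Out of scope = 125 + 203 = 328
Numerator: 1361
Eligible (known): 1361 + 77 + 578 + 197 + 146 = 2359
Estimated eligible among unknowns: 0.9020 × 892 = 804.58
Denom: 2359 + 804.58 = 3163.58
RR3 = 1361 / 3163.58 = 0.4302

43.0%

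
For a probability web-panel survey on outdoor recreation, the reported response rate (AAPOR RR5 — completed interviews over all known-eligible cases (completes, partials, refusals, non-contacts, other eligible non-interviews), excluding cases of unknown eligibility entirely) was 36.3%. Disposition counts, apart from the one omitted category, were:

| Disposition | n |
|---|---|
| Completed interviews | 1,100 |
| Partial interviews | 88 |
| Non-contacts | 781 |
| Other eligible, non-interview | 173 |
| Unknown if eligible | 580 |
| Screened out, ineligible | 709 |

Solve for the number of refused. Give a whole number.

888

RR5 = 1100 / D = 0.363
D = 1100 / 0.363 = 3030.3
Other denominator terms total 2142
refused = 3030.3 − 2142 ≈ 888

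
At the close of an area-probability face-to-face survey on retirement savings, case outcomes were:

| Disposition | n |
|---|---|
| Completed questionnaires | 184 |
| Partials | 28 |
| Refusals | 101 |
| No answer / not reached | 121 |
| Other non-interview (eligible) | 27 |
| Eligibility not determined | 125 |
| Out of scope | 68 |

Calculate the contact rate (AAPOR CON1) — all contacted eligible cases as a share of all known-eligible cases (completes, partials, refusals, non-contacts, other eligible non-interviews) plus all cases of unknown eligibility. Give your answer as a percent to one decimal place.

58.0%

Num = 184 + 28 + 101 + 27 = 340
Denominator = 184 + 28 + 101 + 121 + 27 + 125 = 586
CON1 = 340 / 586 = 0.5802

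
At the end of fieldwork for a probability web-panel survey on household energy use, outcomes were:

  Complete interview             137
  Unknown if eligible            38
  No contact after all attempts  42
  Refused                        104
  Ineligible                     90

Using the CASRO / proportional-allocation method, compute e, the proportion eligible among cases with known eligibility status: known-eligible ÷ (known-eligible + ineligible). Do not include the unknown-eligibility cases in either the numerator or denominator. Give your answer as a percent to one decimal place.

75.9%

Known eligible: 137 + 104 + 42 = 283
e = 283 / (283 + 90) = 283 / 373 = 0.7587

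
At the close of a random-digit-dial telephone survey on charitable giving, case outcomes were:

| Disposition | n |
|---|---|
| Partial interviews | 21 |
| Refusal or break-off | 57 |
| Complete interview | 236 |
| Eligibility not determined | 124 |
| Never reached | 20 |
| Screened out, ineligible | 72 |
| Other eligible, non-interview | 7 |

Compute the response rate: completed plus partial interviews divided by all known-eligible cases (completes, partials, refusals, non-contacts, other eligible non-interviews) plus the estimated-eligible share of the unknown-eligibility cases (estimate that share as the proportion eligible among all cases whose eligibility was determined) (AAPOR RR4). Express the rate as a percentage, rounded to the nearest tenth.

Num: 236 + 21 = 257
Known eligible: 236 + 21 + 57 + 20 + 7 = 341
e = 341 / (341 + 72) = 341 / 413 = 0.8257
e × U: 0.8257 × 124 = 102.39
Denom: 341 + 102.39 = 443.39
RR4 = 257 / 443.39 = 0.5796

58.0%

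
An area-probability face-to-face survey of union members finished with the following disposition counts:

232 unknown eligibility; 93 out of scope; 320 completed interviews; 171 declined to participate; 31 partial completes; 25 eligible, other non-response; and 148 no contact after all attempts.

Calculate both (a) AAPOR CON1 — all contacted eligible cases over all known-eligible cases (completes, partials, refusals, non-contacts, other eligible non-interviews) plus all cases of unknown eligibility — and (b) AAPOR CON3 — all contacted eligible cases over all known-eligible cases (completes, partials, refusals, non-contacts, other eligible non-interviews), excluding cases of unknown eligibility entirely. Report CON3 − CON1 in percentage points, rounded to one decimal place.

19.7

Numerator: 320 + 31 + 171 + 25 = 547
Base: 320 + 31 + 171 + 148 + 25 + 232 = 927
CON1 = 547 / 927 = 0.5901
Base: 320 + 31 + 171 + 148 + 25 = 695
CON3 = 547 / 695 = 0.7871
Difference = 78.71 − 59.01 = 19.70 percentage points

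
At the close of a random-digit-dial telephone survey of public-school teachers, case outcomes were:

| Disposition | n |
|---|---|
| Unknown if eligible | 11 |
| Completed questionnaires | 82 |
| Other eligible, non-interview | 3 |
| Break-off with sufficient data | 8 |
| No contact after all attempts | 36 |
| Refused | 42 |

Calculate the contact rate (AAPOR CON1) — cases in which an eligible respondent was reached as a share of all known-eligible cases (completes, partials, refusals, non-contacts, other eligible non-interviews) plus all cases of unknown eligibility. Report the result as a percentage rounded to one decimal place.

Num: 82 + 8 + 42 + 3 = 135
Denominator: 82 + 8 + 42 + 36 + 3 + 11 = 182
CON1 = 135 / 182 = 0.7418

74.2%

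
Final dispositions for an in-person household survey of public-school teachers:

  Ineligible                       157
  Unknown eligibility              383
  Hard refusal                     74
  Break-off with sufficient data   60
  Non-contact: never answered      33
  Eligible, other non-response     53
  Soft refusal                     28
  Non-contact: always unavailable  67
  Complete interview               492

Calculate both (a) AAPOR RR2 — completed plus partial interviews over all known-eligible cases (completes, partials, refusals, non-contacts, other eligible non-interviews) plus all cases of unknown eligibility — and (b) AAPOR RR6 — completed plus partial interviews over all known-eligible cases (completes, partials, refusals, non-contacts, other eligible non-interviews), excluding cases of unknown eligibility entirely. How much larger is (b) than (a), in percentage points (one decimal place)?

Refused = 74 + 28 = 102
Never reached = 33 + 67 = 100
Top = 492 + 60 = 552
Denom = 492 + 60 + 102 + 100 + 53 + 383 = 1190
RR2 = 552 / 1190 = 0.4639
Denom = 492 + 60 + 102 + 100 + 53 = 807
RR6 = 552 / 807 = 0.6840
Difference = 68.40 − 46.39 = 22.01 percentage points

22.0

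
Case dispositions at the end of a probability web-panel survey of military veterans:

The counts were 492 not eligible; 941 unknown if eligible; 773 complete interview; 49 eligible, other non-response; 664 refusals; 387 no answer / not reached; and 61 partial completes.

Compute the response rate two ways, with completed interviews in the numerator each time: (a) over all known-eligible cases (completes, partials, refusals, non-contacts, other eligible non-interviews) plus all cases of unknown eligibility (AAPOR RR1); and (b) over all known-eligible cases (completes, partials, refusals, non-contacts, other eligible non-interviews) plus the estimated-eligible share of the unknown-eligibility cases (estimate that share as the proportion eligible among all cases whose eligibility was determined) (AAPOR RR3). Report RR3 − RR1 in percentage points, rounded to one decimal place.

1.9

Numerator → 773
Denom → 773 + 61 + 664 + 387 + 49 + 941 = 2875
RR1 = 773 / 2875 = 0.2689
Known eligible → 773 + 61 + 664 + 387 + 49 = 1934
e = 1934 / (1934 + 492) = 1934 / 2426 = 0.7972
Estimated eligible among unknowns → 0.7972 × 941 = 750.17
Denom → 1934 + 750.17 = 2684.17
RR3 = 773 / 2684.17 = 0.2880
Difference = 28.80 − 26.89 = 1.91 percentage points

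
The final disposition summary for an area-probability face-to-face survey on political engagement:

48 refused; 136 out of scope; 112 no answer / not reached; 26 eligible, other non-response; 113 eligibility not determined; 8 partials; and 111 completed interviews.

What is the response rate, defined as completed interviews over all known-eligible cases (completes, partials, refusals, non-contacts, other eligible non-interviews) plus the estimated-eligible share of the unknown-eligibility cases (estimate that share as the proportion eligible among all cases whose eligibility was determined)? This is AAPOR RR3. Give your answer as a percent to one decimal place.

Num → 111
Known eligible → 111 + 8 + 48 + 112 + 26 = 305
e = 305 / (305 + 136) = 305 / 441 = 0.6916
e × U → 0.6916 × 113 = 78.15
Base → 305 + 78.15 = 383.15
RR3 = 111 / 383.15 = 0.2897

29.0%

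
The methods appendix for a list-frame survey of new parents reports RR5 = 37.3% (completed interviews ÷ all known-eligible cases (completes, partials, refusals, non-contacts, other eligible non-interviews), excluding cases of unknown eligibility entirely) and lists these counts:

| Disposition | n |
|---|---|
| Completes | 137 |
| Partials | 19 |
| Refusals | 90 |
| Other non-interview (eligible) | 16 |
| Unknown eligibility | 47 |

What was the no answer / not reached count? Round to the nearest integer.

105

RR5 = 137 / D = 0.373
D = 137 / 0.373 = 367.3
Rest of base = 262
no answer / not reached = 367.3 − 262 ≈ 105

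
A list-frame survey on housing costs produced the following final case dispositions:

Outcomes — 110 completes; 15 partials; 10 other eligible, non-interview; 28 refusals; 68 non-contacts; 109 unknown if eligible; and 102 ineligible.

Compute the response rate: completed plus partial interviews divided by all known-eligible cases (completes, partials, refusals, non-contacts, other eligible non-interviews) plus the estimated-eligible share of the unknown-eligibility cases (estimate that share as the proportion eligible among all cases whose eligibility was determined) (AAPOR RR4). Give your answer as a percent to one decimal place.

40.8%

Numerator: 110 + 15 = 125
Determined eligible: 110 + 15 + 28 + 68 + 10 = 231
e = 231 / (231 + 102) = 231 / 333 = 0.6937
Eligible share of unknowns: 0.6937 × 109 = 75.61
Denominator: 231 + 75.61 = 306.61
RR4 = 125 / 306.61 = 0.4077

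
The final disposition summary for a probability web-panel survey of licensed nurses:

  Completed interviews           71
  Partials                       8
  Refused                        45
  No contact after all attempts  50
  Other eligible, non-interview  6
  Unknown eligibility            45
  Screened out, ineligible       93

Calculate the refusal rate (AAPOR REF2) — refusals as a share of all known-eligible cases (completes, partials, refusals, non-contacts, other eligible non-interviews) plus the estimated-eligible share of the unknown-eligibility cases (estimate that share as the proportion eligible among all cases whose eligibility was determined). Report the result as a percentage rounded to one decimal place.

21.5%

Num → 45
Eligible (known) → 71 + 8 + 45 + 50 + 6 = 180
e = 180 / (180 + 93) = 180 / 273 = 0.6593
Eligible share of unknowns → 0.6593 × 45 = 29.67
Denominator → 180 + 29.67 = 209.67
REF2 = 45 / 209.67 = 0.2146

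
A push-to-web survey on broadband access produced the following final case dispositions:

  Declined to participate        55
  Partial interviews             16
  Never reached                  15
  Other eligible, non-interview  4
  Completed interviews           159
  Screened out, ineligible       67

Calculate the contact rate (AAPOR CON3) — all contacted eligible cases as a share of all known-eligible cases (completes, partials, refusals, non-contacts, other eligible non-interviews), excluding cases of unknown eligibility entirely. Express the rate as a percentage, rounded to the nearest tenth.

Top: 159 + 16 + 55 + 4 = 234
Base: 159 + 16 + 55 + 15 + 4 = 249
CON3 = 234 / 249 = 0.9398

94.0%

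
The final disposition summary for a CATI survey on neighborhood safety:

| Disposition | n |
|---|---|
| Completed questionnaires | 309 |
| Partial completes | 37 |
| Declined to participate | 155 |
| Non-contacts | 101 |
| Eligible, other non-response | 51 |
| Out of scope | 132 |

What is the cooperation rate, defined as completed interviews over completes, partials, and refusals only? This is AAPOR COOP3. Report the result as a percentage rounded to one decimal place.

61.7%

Numerator = 309
Base = 309 + 37 + 155 = 501
COOP3 = 309 / 501 = 0.6168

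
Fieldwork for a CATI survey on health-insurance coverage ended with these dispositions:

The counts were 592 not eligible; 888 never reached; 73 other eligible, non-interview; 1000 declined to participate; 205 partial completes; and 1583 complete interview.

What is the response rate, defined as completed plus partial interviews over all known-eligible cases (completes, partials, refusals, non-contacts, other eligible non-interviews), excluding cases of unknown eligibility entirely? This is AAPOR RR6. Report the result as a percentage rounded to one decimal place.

Top = 1583 + 205 = 1788
Base = 1583 + 205 + 1000 + 888 + 73 = 3749
RR6 = 1788 / 3749 = 0.4769

47.7%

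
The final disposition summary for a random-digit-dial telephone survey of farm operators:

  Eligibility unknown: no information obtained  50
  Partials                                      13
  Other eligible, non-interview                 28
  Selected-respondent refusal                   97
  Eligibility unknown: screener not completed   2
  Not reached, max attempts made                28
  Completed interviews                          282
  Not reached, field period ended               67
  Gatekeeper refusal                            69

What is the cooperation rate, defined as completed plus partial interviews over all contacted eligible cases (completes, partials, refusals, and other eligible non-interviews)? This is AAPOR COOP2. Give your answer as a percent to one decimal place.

Refused = 69 + 97 = 166
Never reached = 67 + 28 = 95
Unknown eligibility = 2 + 50 = 52
Numerator = 282 + 13 = 295
Denominator = 282 + 13 + 166 + 28 = 489
COOP2 = 295 / 489 = 0.6033

60.3%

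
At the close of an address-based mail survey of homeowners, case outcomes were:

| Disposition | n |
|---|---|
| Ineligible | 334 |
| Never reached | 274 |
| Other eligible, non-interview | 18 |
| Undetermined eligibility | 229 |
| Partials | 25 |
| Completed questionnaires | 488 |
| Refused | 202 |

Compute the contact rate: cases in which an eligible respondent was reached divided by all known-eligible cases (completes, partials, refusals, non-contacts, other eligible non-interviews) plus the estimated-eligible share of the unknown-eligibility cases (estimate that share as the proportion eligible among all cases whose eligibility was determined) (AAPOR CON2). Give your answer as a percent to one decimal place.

62.2%

Top: 488 + 25 + 202 + 18 = 733
Eligible (known): 488 + 25 + 202 + 274 + 18 = 1007
e = 1007 / (1007 + 334) = 1007 / 1341 = 0.7509
Estimated eligible among unknowns: 0.7509 × 229 = 171.96
Denominator: 1007 + 171.96 = 1178.96
CON2 = 733 / 1178.96 = 0.6217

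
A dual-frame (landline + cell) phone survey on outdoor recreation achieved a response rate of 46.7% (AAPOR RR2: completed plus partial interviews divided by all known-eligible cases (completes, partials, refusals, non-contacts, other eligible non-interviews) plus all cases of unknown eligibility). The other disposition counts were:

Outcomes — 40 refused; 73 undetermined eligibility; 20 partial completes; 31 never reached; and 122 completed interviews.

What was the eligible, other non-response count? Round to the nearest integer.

18

Top = 122 + 20 = 142
RR2 = 142 / D = 0.467
D = 142 / 0.467 = 304.1
Remaining denominator categories sum to 286
eligible, other non-response = 304.1 − 286 ≈ 18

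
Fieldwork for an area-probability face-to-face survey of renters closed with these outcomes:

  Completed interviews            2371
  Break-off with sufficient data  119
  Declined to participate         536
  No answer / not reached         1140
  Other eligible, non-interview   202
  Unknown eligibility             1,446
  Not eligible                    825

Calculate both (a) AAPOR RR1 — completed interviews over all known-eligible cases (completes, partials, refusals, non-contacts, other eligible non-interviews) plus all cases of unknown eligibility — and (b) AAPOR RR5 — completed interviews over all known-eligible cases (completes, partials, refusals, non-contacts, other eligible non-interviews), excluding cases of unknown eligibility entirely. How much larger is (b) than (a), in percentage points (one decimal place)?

13.5

Top: 2371
Base: 2371 + 119 + 536 + 1140 + 202 + 1446 = 5814
RR1 = 2371 / 5814 = 0.4078
Base: 2371 + 119 + 536 + 1140 + 202 = 4368
RR5 = 2371 / 4368 = 0.5428
Difference = 54.28 − 40.78 = 13.50 percentage points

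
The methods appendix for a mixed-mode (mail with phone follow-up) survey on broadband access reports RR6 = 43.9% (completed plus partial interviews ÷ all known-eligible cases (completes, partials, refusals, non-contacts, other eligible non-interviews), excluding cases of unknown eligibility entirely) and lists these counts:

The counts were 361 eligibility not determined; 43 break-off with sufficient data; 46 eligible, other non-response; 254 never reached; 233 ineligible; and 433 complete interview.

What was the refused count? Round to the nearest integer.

308

Num → 433 + 43 = 476
RR6 = 476 / D = 0.439
D = 476 / 0.439 = 1084.3
Other denominator terms total 776
refused = 1084.3 − 776 ≈ 308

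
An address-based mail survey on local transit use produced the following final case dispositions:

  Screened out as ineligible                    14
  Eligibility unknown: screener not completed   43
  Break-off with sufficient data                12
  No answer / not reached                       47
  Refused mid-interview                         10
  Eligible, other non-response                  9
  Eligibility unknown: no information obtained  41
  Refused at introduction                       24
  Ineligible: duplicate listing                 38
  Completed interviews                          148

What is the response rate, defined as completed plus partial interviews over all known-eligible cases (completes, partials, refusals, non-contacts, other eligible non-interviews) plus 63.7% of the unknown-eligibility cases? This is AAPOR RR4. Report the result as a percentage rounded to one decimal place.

Refusals = 24 + 10 = 34
Undetermined eligibility = 43 + 41 = 84
Screened out, ineligible = 14 + 38 = 52
Num → 148 + 12 = 160
Eligible (known) → 148 + 12 + 34 + 47 + 9 = 250
e × U → 0.6370 × 84 = 53.51
Denominator → 250 + 53.51 = 303.51
RR4 = 160 / 303.51 = 0.5272

52.7%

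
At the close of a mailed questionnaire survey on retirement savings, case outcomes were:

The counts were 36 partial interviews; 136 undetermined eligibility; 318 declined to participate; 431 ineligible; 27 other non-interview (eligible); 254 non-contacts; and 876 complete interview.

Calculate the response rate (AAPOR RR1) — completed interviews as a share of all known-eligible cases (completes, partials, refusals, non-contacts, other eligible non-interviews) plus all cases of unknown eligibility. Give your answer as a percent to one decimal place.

Num = 876
Base = 876 + 36 + 318 + 254 + 27 + 136 = 1647
RR1 = 876 / 1647 = 0.5319

53.2%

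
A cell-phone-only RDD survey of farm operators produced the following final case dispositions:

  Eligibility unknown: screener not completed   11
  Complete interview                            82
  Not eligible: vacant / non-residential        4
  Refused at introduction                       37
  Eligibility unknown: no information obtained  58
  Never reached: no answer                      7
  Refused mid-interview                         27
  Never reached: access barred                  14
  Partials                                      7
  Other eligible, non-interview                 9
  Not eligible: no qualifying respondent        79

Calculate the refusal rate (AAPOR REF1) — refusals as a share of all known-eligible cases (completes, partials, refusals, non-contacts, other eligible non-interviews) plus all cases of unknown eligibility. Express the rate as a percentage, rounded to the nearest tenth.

Refused = 37 + 27 = 64
No answer / not reached = 7 + 14 = 21
Unknown if eligible = 11 + 58 = 69
Not eligible = 79 + 4 = 83
Numerator → 64
Denom → 82 + 7 + 64 + 21 + 9 + 69 = 252
REF1 = 64 / 252 = 0.2540

25.4%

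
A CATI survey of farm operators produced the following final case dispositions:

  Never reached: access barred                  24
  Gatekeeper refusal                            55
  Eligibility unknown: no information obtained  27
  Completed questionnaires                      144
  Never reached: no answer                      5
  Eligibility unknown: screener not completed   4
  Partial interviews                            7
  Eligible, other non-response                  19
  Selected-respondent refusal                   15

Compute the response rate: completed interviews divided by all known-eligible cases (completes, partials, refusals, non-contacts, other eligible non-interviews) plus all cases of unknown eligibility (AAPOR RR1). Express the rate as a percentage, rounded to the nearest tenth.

48.0%

Refusal or break-off = 55 + 15 = 70
Non-contacts = 5 + 24 = 29
Undetermined eligibility = 4 + 27 = 31
Num: 144
Denominator: 144 + 7 + 70 + 29 + 19 + 31 = 300
RR1 = 144 / 300 = 0.4800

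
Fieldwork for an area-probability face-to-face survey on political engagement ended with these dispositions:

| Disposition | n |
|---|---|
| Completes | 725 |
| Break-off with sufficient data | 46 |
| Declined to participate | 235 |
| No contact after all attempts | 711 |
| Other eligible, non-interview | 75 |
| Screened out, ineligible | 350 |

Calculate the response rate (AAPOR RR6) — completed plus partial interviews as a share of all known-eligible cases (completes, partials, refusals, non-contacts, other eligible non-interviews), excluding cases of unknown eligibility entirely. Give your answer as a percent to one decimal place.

Top = 725 + 46 = 771
Denominator = 725 + 46 + 235 + 711 + 75 = 1792
RR6 = 771 / 1792 = 0.4302

43.0%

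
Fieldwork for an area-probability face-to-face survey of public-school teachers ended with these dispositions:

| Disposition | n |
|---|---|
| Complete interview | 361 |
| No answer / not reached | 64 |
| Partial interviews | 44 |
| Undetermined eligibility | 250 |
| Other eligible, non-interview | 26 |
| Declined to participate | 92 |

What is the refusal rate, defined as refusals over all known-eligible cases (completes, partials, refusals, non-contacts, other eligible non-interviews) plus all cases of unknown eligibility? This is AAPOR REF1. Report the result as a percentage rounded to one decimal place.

Numerator = 92
Base = 361 + 44 + 92 + 64 + 26 + 250 = 837
REF1 = 92 / 837 = 0.1099

11.0%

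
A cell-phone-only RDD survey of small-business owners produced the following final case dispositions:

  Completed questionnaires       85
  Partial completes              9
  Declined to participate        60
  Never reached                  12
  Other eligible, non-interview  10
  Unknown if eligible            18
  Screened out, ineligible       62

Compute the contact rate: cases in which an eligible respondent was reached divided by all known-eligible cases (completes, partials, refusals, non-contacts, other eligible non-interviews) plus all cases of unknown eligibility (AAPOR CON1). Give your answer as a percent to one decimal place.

84.5%

Numerator → 85 + 9 + 60 + 10 = 164
Base → 85 + 9 + 60 + 12 + 10 + 18 = 194
CON1 = 164 / 194 = 0.8454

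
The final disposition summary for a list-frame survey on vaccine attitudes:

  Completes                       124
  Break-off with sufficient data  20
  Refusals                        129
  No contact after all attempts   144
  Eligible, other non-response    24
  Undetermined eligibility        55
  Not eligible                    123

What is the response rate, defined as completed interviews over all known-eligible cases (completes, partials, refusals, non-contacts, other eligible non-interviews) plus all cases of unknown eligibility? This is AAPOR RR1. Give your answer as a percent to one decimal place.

Num = 124
Base = 124 + 20 + 129 + 144 + 24 + 55 = 496
RR1 = 124 / 496 = 0.2500

25.0%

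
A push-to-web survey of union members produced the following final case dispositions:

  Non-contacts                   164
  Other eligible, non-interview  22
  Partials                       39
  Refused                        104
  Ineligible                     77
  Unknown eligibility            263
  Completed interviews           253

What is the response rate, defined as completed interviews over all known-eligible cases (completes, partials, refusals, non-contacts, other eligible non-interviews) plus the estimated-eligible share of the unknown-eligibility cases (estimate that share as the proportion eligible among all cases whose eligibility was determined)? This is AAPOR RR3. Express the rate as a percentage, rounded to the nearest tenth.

31.1%

Num → 253
Determined eligible → 253 + 39 + 104 + 164 + 22 = 582
e = 582 / (582 + 77) = 582 / 659 = 0.8832
Eligible share of unknowns → 0.8832 × 263 = 232.28
Base → 582 + 232.28 = 814.28
RR3 = 253 / 814.28 = 0.3107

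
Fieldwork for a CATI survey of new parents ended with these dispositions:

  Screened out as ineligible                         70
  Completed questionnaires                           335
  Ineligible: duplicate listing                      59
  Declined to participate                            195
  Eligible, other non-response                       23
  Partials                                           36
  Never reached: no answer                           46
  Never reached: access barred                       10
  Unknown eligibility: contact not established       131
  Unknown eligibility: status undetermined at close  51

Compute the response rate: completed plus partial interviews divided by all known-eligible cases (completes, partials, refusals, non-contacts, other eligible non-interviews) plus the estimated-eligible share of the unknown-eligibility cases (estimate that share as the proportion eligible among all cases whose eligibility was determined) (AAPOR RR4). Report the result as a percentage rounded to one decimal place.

46.6%

No answer / not reached = 46 + 10 = 56
Eligibility not determined = 131 + 51 = 182
Ineligible = 70 + 59 = 129
Num = 335 + 36 = 371
Known eligible = 335 + 36 + 195 + 56 + 23 = 645
e = 645 / (645 + 129) = 645 / 774 = 0.8333
Estimated eligible among unknowns = 0.8333 × 182 = 151.66
Base = 645 + 151.66 = 796.66
RR4 = 371 / 796.66 = 0.4657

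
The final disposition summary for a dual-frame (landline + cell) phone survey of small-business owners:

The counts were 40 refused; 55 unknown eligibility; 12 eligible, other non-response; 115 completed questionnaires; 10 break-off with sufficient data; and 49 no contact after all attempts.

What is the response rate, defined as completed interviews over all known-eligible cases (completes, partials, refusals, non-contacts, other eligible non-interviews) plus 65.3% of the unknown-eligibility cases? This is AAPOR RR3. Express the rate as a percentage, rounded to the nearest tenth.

Top → 115
Determined eligible → 115 + 10 + 40 + 49 + 12 = 226
Estimated eligible among unknowns → 0.6530 × 55 = 35.91
Denominator → 226 + 35.91 = 261.91
RR3 = 115 / 261.91 = 0.4391

43.9%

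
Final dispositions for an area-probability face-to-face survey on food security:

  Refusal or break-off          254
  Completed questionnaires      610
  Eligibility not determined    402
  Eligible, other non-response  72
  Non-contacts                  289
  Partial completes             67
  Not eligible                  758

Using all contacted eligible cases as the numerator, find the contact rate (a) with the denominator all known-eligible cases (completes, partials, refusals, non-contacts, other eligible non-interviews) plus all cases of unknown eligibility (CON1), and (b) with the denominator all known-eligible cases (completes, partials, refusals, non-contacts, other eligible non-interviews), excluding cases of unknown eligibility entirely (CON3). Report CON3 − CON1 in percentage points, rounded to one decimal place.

18.4

Num → 610 + 67 + 254 + 72 = 1003
Denom → 610 + 67 + 254 + 289 + 72 + 402 = 1694
CON1 = 1003 / 1694 = 0.5921
Denom → 610 + 67 + 254 + 289 + 72 = 1292
CON3 = 1003 / 1292 = 0.7763
Difference = 77.63 − 59.21 = 18.42 percentage points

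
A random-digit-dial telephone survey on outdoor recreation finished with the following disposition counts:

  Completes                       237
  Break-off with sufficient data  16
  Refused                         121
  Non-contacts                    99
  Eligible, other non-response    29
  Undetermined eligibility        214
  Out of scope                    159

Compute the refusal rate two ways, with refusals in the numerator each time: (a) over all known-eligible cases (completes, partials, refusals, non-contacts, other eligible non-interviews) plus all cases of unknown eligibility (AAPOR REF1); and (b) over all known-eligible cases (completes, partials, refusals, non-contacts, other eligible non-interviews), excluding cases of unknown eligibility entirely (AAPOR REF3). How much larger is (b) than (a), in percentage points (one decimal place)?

Top → 121
Base → 237 + 16 + 121 + 99 + 29 + 214 = 716
REF1 = 121 / 716 = 0.1690
Base → 237 + 16 + 121 + 99 + 29 = 502
REF3 = 121 / 502 = 0.2410
Difference = 24.10 − 16.90 = 7.20 percentage points

7.2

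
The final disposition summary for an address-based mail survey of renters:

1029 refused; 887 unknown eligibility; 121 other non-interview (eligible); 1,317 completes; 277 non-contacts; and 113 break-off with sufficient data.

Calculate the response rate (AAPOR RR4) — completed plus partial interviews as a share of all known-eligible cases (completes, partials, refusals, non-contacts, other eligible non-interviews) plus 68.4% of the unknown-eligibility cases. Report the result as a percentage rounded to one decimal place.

Num = 1317 + 113 = 1430
Known eligible = 1317 + 113 + 1029 + 277 + 121 = 2857
Estimated eligible among unknowns = 0.6840 × 887 = 606.71
Denominator = 2857 + 606.71 = 3463.71
RR4 = 1430 / 3463.71 = 0.4129

41.3%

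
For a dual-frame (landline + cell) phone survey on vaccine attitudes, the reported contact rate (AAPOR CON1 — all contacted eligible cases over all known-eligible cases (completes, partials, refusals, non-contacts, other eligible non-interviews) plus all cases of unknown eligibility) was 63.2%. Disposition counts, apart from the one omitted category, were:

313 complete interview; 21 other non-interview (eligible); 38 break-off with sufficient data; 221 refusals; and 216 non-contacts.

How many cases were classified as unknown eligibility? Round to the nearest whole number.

Num: 313 + 38 + 221 + 21 = 593
CON1 = 593 / D = 0.632
D = 593 / 0.632 = 938.3
Other denominator terms total 809
unknown eligibility = 938.3 − 809 ≈ 129

129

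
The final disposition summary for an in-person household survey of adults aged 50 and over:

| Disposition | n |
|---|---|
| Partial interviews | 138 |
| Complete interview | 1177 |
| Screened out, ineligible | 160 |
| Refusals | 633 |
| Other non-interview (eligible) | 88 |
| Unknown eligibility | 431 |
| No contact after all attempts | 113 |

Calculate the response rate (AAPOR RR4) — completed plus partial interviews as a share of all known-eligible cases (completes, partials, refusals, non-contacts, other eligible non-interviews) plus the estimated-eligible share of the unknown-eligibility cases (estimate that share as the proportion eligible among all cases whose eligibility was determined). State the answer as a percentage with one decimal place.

51.6%

Top → 1177 + 138 = 1315
Determined eligible → 1177 + 138 + 633 + 113 + 88 = 2149
e = 2149 / (2149 + 160) = 2149 / 2309 = 0.9307
e × U → 0.9307 × 431 = 401.13
Base → 2149 + 401.13 = 2550.13
RR4 = 1315 / 2550.13 = 0.5157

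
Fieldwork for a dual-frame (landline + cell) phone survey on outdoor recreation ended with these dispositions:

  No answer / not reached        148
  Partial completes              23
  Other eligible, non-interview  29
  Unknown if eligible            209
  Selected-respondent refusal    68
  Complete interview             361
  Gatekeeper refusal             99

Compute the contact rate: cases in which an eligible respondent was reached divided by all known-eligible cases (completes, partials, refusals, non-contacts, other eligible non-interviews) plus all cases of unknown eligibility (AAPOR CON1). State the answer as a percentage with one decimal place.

Refusal or break-off = 99 + 68 = 167
Num → 361 + 23 + 167 + 29 = 580
Base → 361 + 23 + 167 + 148 + 29 + 209 = 937
CON1 = 580 / 937 = 0.6190

61.9%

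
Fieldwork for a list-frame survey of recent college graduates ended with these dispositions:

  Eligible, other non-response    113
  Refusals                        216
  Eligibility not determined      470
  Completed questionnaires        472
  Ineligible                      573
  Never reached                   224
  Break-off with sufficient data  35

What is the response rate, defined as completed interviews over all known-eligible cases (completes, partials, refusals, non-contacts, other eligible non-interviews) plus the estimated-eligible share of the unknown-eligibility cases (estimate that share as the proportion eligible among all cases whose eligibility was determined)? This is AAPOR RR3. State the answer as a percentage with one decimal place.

Top → 472
Determined eligible → 472 + 35 + 216 + 224 + 113 = 1060
e = 1060 / (1060 + 573) = 1060 / 1633 = 0.6491
e × U → 0.6491 × 470 = 305.08
Denom → 1060 + 305.08 = 1365.08
RR3 = 472 / 1365.08 = 0.3458

34.6%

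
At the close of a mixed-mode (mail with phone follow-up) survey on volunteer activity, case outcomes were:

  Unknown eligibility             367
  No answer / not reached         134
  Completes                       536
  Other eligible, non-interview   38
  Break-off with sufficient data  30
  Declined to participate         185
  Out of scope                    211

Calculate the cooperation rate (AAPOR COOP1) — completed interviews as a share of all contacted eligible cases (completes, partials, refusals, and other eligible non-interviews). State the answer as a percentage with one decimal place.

67.9%

Num → 536
Base → 536 + 30 + 185 + 38 = 789
COOP1 = 536 / 789 = 0.6793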